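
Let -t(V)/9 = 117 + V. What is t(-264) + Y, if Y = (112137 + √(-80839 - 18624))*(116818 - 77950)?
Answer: 4358542239 + 38868*I*√99463 ≈ 4.3585e+9 + 1.2258e+7*I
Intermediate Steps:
Y = 4358540916 + 38868*I*√99463 (Y = (112137 + √(-99463))*38868 = (112137 + I*√99463)*38868 = 4358540916 + 38868*I*√99463 ≈ 4.3585e+9 + 1.2258e+7*I)
t(V) = -1053 - 9*V (t(V) = -9*(117 + V) = -1053 - 9*V)
t(-264) + Y = (-1053 - 9*(-264)) + (4358540916 + 38868*I*√99463) = (-1053 + 2376) + (4358540916 + 38868*I*√99463) = 1323 + (4358540916 + 38868*I*√99463) = 4358542239 + 38868*I*√99463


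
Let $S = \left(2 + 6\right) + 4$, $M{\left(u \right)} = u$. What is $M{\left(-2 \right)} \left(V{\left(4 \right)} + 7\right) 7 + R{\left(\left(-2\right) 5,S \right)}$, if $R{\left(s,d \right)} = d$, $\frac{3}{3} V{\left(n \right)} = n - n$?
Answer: $-86$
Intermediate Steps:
$V{\left(n \right)} = 0$ ($V{\left(n \right)} = n - n = 0$)
$S = 12$ ($S = 8 + 4 = 12$)
$M{\left(-2 \right)} \left(V{\left(4 \right)} + 7\right) 7 + R{\left(\left(-2\right) 5,S \right)} = - 2 \left(0 + 7\right) 7 + 12 = - 2 \cdot 7 \cdot 7 + 12 = \left(-2\right) 49 + 12 = -98 + 12 = -86$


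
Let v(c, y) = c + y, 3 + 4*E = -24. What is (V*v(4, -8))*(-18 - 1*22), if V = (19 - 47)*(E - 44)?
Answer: 227360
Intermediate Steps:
E = -27/4 (E = -¾ + (¼)*(-24) = -¾ - 6 = -27/4 ≈ -6.7500)
V = 1421 (V = (19 - 47)*(-27/4 - 44) = -28*(-203/4) = 1421)
(V*v(4, -8))*(-18 - 1*22) = (1421*(4 - 8))*(-18 - 1*22) = (1421*(-4))*(-18 - 22) = -5684*(-40) = 227360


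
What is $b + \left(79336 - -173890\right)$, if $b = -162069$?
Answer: $91157$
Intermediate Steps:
$b + \left(79336 - -173890\right) = -162069 + \left(79336 - -173890\right) = -162069 + \left(79336 + 173890\right) = -162069 + 253226 = 91157$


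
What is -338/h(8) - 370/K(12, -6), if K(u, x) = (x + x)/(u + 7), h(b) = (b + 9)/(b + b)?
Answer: 27307/102 ≈ 267.72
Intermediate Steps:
h(b) = (9 + b)/(2*b) (h(b) = (9 + b)/((2*b)) = (9 + b)*(1/(2*b)) = (9 + b)/(2*b))
K(u, x) = 2*x/(7 + u) (K(u, x) = (2*x)/(7 + u) = 2*x/(7 + u))
-338/h(8) - 370/K(12, -6) = -338*16/(9 + 8) - 370/(2*(-6)/(7 + 12)) = -338/((½)*(⅛)*17) - 370/(2*(-6)/19) = -338/17/16 - 370/(2*(-6)*(1/19)) = -338*16/17 - 370/(-12/19) = -5408/17 - 370*(-19/12) = -5408/17 + 3515/6 = 27307/102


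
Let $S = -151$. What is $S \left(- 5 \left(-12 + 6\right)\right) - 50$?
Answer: $-4580$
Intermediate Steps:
$S \left(- 5 \left(-12 + 6\right)\right) - 50 = - 151 \left(- 5 \left(-12 + 6\right)\right) - 50 = - 151 \left(\left(-5\right) \left(-6\right)\right) - 50 = \left(-151\right) 30 - 50 = -4530 - 50 = -4580$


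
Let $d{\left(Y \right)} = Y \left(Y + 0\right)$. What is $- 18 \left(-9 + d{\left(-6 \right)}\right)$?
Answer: $-486$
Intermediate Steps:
$d{\left(Y \right)} = Y^{2}$ ($d{\left(Y \right)} = Y Y = Y^{2}$)
$- 18 \left(-9 + d{\left(-6 \right)}\right) = - 18 \left(-9 + \left(-6\right)^{2}\right) = - 18 \left(-9 + 36\right) = \left(-18\right) 27 = -486$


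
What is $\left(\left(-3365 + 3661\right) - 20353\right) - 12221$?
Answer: $-32278$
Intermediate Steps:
$\left(\left(-3365 + 3661\right) - 20353\right) - 12221 = \left(296 - 20353\right) - 12221 = -20057 - 12221 = -32278$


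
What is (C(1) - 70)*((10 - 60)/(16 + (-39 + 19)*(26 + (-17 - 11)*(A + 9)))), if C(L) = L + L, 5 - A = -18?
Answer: 425/2177 ≈ 0.19522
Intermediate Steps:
A = 23 (A = 5 - 1*(-18) = 5 + 18 = 23)
C(L) = 2*L
(C(1) - 70)*((10 - 60)/(16 + (-39 + 19)*(26 + (-17 - 11)*(A + 9)))) = (2*1 - 70)*((10 - 60)/(16 + (-39 + 19)*(26 + (-17 - 11)*(23 + 9)))) = (2 - 70)*(-50/(16 - 20*(26 - 28*32))) = -(-3400)/(16 - 20*(26 - 896)) = -(-3400)/(16 - 20*(-870)) = -(-3400)/(16 + 17400) = -(-3400)/17416 = -68*(-25/8708) = 425/2177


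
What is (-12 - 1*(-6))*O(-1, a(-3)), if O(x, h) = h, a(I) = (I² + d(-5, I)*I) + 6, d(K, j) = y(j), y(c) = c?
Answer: -144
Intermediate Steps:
d(K, j) = j
a(I) = 6 + 2*I² (a(I) = (I² + I*I) + 6 = (I² + I²) + 6 = 2*I² + 6 = 6 + 2*I²)
(-12 - 1*(-6))*O(-1, a(-3)) = (-12 - 1*(-6))*(6 + 2*(-3)²) = (-12 + 6)*(6 + 2*9) = -6*(6 + 18) = -6*24 = -144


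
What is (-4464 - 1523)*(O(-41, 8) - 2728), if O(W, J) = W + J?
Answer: 16530107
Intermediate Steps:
O(W, J) = J + W
(-4464 - 1523)*(O(-41, 8) - 2728) = (-4464 - 1523)*((8 - 41) - 2728) = -5987*(-33 - 2728) = -5987*(-2761) = 16530107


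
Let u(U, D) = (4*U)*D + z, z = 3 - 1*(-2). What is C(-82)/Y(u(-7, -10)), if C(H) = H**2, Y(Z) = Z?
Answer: 6724/285 ≈ 23.593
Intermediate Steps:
z = 5 (z = 3 + 2 = 5)
u(U, D) = 5 + 4*D*U (u(U, D) = (4*U)*D + 5 = 4*D*U + 5 = 5 + 4*D*U)
C(-82)/Y(u(-7, -10)) = (-82)**2/(5 + 4*(-10)*(-7)) = 6724/(5 + 280) = 6724/285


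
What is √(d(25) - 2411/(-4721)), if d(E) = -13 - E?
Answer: I*√835555627/4721 ≈ 6.1228*I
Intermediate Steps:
√(d(25) - 2411/(-4721)) = √((-13 - 1*25) - 2411/(-4721)) = √((-13 - 25) - 2411*(-1/4721)) = √(-38 + 2411/4721) = √(-176987/4721) = I*√835555627/4721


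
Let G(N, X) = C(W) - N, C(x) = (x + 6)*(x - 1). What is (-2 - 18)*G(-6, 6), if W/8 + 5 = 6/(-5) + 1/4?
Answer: -202776/5 ≈ -40555.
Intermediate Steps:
W = -238/5 (W = -40 + 8*(6/(-5) + 1/4) = -40 + 8*(6*(-⅕) + 1*(¼)) = -40 + 8*(-6/5 + ¼) = -40 + 8*(-19/20) = -40 - 38/5 = -238/5 ≈ -47.600)
C(x) = (-1 + x)*(6 + x) (C(x) = (6 + x)*(-1 + x) = (-1 + x)*(6 + x))
G(N, X) = 50544/25 - N (G(N, X) = (-6 + (-238/5)² + 5*(-238/5)) - N = (-6 + 56644/25 - 238) - N = 50544/25 - N)
(-2 - 18)*G(-6, 6) = (-2 - 18)*(50544/25 - 1*(-6)) = -20*(50544/25 + 6) = -20*50694/25 = -202776/5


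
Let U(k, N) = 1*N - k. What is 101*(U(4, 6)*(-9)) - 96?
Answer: -1914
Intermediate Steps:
U(k, N) = N - k
101*(U(4, 6)*(-9)) - 96 = 101*((6 - 1*4)*(-9)) - 96 = 101*((6 - 4)*(-9)) - 96 = 101*(2*(-9)) - 96 = 101*(-18) - 96 = -1818 - 96 = -1914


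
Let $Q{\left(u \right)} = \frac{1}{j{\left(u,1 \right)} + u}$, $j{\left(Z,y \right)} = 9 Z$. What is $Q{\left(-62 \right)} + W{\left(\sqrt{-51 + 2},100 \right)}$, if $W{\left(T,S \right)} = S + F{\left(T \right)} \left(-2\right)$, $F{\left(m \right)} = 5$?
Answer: $\frac{55799}{620} \approx 89.998$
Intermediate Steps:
$W{\left(T,S \right)} = -10 + S$ ($W{\left(T,S \right)} = S + 5 \left(-2\right) = S - 10 = -10 + S$)
$Q{\left(u \right)} = \frac{1}{10 u}$ ($Q{\left(u \right)} = \frac{1}{9 u + u} = \frac{1}{10 u}$)
$Q{\left(-62 \right)} + W{\left(\sqrt{-51 + 2},100 \right)} = \frac{1}{10 \left(-62\right)} + \left(-10 + 100\right) = \frac{1}{10} \left(- \frac{1}{62}\right) + 90 = - \frac{1}{620} + 90 = \frac{55799}{620}$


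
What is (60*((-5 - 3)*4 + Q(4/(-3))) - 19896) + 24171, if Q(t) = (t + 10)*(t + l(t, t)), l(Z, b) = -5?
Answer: -2815/3 ≈ -938.33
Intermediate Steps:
Q(t) = (-5 + t)*(10 + t) (Q(t) = (t + 10)*(t - 5) = (10 + t)*(-5 + t) = (-5 + t)*(10 + t))
(60*((-5 - 3)*4 + Q(4/(-3))) - 19896) + 24171 = (60*((-5 - 3)*4 + (-50 + (4/(-3))² + 5*(4/(-3)))) - 19896) + 24171 = (60*(-8*4 + (-50 + (4*(-⅓))² + 5*(4*(-⅓)))) - 19896) + 24171 = (60*(-32 + (-50 + (-4/3)² + 5*(-4/3))) - 19896) + 24171 = (60*(-32 + (-50 + 16/9 - 20/3)) - 19896) + 24171 = (60*(-32 - 494/9) - 19896) + 24171 = (60*(-782/9) - 19896) + 24171 = (-15640/3 - 19896) + 24171 = -75328/3 + 24171 = -2815/3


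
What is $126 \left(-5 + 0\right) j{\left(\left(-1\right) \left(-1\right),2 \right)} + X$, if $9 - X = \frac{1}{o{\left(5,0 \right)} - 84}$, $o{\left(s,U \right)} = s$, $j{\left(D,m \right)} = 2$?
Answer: $- \frac{98828}{79} \approx -1251.0$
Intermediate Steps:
$X = \frac{712}{79}$ ($X = 9 - \frac{1}{5 - 84} = 9 - \frac{1}{-79} = 9 - - \frac{1}{79} = 9 + \frac{1}{79} = \frac{712}{79} \approx 9.0127$)
$126 \left(-5 + 0\right) j{\left(\left(-1\right) \left(-1\right),2 \right)} + X = 126 \left(-5 + 0\right) 2 + \frac{712}{79} = 126 \left(\left(-5\right) 2\right) + \frac{712}{79} = 126 \left(-10\right) + \frac{712}{79} = -1260 + \frac{712}{79} = - \frac{98828}{79}$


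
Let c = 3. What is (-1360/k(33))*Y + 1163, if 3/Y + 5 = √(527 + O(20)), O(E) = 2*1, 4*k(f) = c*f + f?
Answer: 114457/99 ≈ 1156.1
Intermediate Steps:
k(f) = f (k(f) = (3*f + f)/4 = (4*f)/4 = f)
O(E) = 2
Y = ⅙ (Y = 3/(-5 + √(527 + 2)) = 3/(-5 + √529) = 3/(-5 + 23) = 3/18 = 3*(1/18) = ⅙ ≈ 0.16667)
(-1360/k(33))*Y + 1163 = -1360/33*(⅙) + 1163 = -1360*1/33*(⅙) + 1163 = -1360/33*⅙ + 1163 = -680/99 + 1163 = 114457/99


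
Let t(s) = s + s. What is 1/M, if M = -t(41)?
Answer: -1/82 ≈ -0.012195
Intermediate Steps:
t(s) = 2*s
M = -82 (M = -2*41 = -1*82 = -82)
1/M = 1/(-82) = -1/82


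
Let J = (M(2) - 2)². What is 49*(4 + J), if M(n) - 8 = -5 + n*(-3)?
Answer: 1421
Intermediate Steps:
M(n) = 3 - 3*n (M(n) = 8 + (-5 + n*(-3)) = 8 + (-5 - 3*n) = 3 - 3*n)
J = 25 (J = ((3 - 3*2) - 2)² = ((3 - 6) - 2)² = (-3 - 2)² = (-5)² = 25)
49*(4 + J) = 49*(4 + 25) = 49*29 = 1421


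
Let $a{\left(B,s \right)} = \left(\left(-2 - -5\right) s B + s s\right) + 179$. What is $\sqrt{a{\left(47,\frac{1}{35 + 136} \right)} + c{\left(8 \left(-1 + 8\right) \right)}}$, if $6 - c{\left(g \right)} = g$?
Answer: $\frac{\sqrt{3796201}}{171} \approx 11.394$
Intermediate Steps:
$c{\left(g \right)} = 6 - g$
$a{\left(B,s \right)} = 179 + s^{2} + 3 B s$ ($a{\left(B,s \right)} = \left(\left(-2 + 5\right) s B + s^{2}\right) + 179 = \left(3 s B + s^{2}\right) + 179 = \left(3 B s + s^{2}\right) + 179 = \left(s^{2} + 3 B s\right) + 179 = 179 + s^{2} + 3 B s$)
$\sqrt{a{\left(47,\frac{1}{35 + 136} \right)} + c{\left(8 \left(-1 + 8\right) \right)}} = \sqrt{\left(179 + \left(\frac{1}{35 + 136}\right)^{2} + 3 \cdot 47 \frac{1}{35 + 136}\right) + \left(6 - 8 \left(-1 + 8\right)\right)} = \sqrt{\left(179 + \left(\frac{1}{171}\right)^{2} + 3 \cdot 47 \cdot \frac{1}{171}\right) + \left(6 - 8 \cdot 7\right)} = \sqrt{\left(179 + \left(\frac{1}{171}\right)^{2} + 3 \cdot 47 \cdot \frac{1}{171}\right) + \left(6 - 56\right)} = \sqrt{\left(179 + \frac{1}{29241} + \frac{47}{57}\right) + \left(6 - 56\right)} = \sqrt{\frac{5258251}{29241} - 50} = \sqrt{\frac{3796201}{29241}} = \frac{\sqrt{3796201}}{171}$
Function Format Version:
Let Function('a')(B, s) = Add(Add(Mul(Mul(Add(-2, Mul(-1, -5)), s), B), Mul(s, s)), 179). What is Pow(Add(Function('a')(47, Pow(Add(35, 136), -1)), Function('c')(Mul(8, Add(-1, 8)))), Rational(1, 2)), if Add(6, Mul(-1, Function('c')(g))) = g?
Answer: Mul(Rational(1, 171), Pow(3796201, Rational(1, 2))) ≈ 11.394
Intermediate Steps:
Function('c')(g) = Add(6, Mul(-1, g))
Function('a')(B, s) = Add(179, Pow(s, 2), Mul(3, B, s)) (Function('a')(B, s) = Add(Add(Mul(Mul(Add(-2, 5), s), B), Pow(s, 2)), 179) = Add(Add(Mul(Mul(3, s), B), Pow(s, 2)), 179) = Add(Add(Mul(3, B, s), Pow(s, 2)), 179) = Add(Add(Pow(s, 2), Mul(3, B, s)), 179) = Add(179, Pow(s, 2), Mul(3, B, s)))
Pow(Add(Function('a')(47, Pow(Add(35, 136), -1)), Function('c')(Mul(8, Add(-1, 8)))), Rational(1, 2)) = Pow(Add(Add(179, Pow(Pow(Add(35, 136), -1), 2), Mul(3, 47, Pow(Add(35, 136), -1))), Add(6, Mul(-1, Mul(8, Add(-1, 8))))), Rational(1, 2)) = Pow(Add(Add(179, Pow(Pow(171, -1), 2), Mul(3, 47, Pow(171, -1))), Add(6, Mul(-1, Mul(8, 7)))), Rational(1, 2)) = Pow(Add(Add(179, Pow(Rational(1, 171), 2), Mul(3, 47, Rational(1, 171))), Add(6, Mul(-1, 56))), Rational(1, 2)) = Pow(Add(Add(179, Rational(1, 29241), Rational(47, 57)), Add(6, -56)), Rational(1, 2)) = Pow(Add(Rational(5258251, 29241), -50), Rational(1, 2)) = Pow(Rational(3796201, 29241), Rational(1, 2)) = Mul(Rational(1, 171), Pow(3796201, Rational(1, 2)))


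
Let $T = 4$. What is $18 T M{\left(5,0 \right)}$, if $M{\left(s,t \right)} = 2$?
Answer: $144$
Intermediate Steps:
$18 T M{\left(5,0 \right)} = 18 \cdot 4 \cdot 2 = 72 \cdot 2 = 144$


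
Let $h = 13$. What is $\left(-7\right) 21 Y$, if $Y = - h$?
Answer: $1911$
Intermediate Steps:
$Y = -13$ ($Y = \left(-1\right) 13 = -13$)
$\left(-7\right) 21 Y = \left(-7\right) 21 \left(-13\right) = \left(-147\right) \left(-13\right) = 1911$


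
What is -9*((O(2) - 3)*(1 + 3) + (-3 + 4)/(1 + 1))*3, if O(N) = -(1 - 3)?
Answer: 189/2 ≈ 94.500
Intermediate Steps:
O(N) = 2 (O(N) = -1*(-2) = 2)
-9*((O(2) - 3)*(1 + 3) + (-3 + 4)/(1 + 1))*3 = -9*((2 - 3)*(1 + 3) + (-3 + 4)/(1 + 1))*3 = -9*(-1*4 + 1/2)*3 = -9*(-4 + 1*(½))*3 = -9*(-4 + ½)*3 = -(-63)*3/2 = -9*(-21/2) = 189/2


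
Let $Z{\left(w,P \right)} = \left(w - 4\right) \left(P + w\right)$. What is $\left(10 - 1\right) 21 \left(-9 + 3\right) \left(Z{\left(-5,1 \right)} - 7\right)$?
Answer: $-32886$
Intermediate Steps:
$Z{\left(w,P \right)} = \left(-4 + w\right) \left(P + w\right)$
$\left(10 - 1\right) 21 \left(-9 + 3\right) \left(Z{\left(-5,1 \right)} - 7\right) = \left(10 - 1\right) 21 \left(-9 + 3\right) \left(\left(\left(-5\right)^{2} - 4 - -20 + 1 \left(-5\right)\right) - 7\right) = 9 \cdot 21 \left(- 6 \left(\left(25 - 4 + 20 - 5\right) - 7\right)\right) = 189 \left(- 6 \left(36 - 7\right)\right) = 189 \left(\left(-6\right) 29\right) = 189 \left(-174\right) = -32886$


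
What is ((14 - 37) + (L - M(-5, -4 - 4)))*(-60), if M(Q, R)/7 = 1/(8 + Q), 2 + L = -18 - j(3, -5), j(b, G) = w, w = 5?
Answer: 3020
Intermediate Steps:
j(b, G) = 5
L = -25 (L = -2 + (-18 - 1*5) = -2 + (-18 - 5) = -2 - 23 = -25)
M(Q, R) = 7/(8 + Q)
((14 - 37) + (L - M(-5, -4 - 4)))*(-60) = ((14 - 37) + (-25 - 7/(8 - 5)))*(-60) = (-23 + (-25 - 7/3))*(-60) = (-23 - 82/3)*(-60) = -151/3*(-60) = 3020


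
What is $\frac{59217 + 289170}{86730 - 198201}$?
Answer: $- \frac{116129}{37157} \approx -3.1254$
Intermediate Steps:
$\frac{59217 + 289170}{86730 - 198201} = \frac{348387}{-111471} = 348387 \left(- \frac{1}{111471}\right) = - \frac{116129}{37157}$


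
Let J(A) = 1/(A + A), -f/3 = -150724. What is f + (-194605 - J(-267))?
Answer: 137540779/534 ≈ 2.5757e+5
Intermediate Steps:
f = 452172 (f = -3*(-150724) = 452172)
J(A) = 1/(2*A)
f + (-194605 - J(-267)) = 452172 + (-194605 - 1/(2*(-267))) = 452172 + (-194605 - (-1)/(2*267)) = 452172 + (-194605 - 1*(-1/534)) = 452172 + (-194605 + 1/534) = 452172 - 103919069/534 = 137540779/534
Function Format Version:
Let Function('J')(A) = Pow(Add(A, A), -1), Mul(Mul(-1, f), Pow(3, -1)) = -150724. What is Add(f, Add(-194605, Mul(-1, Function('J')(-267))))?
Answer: Rational(137540779, 534) ≈ 2.5757e+5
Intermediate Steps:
f = 452172 (f = Mul(-3, -150724) = 452172)
Function('J')(A) = Mul(Rational(1, 2), Pow(A, -1)) (Function('J')(A) = Pow(Mul(2, A), -1) = Mul(Rational(1, 2), Pow(A, -1)))
Add(f, Add(-194605, Mul(-1, Function('J')(-267)))) = Add(452172, Add(-194605, Mul(-1, Mul(Rational(1, 2), Pow(-267, -1))))) = Add(452172, Add(-194605, Mul(-1, Mul(Rational(1, 2), Rational(-1, 267))))) = Add(452172, Add(-194605, Mul(-1, Rational(-1, 534)))) = Add(452172, Add(-194605, Rational(1, 534))) = Add(452172, Rational(-103919069, 534)) = Rational(137540779, 534)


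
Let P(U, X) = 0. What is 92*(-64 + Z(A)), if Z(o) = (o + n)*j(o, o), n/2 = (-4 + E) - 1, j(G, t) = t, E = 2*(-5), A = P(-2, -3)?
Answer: -5888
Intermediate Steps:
A = 0
E = -10
n = -30 (n = 2*((-4 - 10) - 1) = 2*(-14 - 1) = 2*(-15) = -30)
Z(o) = o*(-30 + o) (Z(o) = (o - 30)*o = (-30 + o)*o = o*(-30 + o))
92*(-64 + Z(A)) = 92*(-64 + 0*(-30 + 0)) = 92*(-64 + 0*(-30)) = 92*(-64 + 0) = 92*(-64) = -5888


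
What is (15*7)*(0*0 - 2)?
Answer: -210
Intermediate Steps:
(15*7)*(0*0 - 2) = 105*(0 - 2) = 105*(-2) = -210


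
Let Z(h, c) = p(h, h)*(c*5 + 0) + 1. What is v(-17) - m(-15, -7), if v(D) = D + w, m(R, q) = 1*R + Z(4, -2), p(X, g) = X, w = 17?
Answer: 54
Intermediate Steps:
Z(h, c) = 1 + 5*c*h (Z(h, c) = h*(c*5 + 0) + 1 = h*(5*c + 0) + 1 = h*(5*c) + 1 = 5*c*h + 1 = 1 + 5*c*h)
m(R, q) = -39 + R (m(R, q) = 1*R + (1 + 5*(-2)*4) = R + (1 - 40) = R - 39 = -39 + R)
v(D) = 17 + D (v(D) = D + 17 = 17 + D)
v(-17) - m(-15, -7) = (17 - 17) - (-39 - 15) = 0 - 1*(-54) = 0 + 54 = 54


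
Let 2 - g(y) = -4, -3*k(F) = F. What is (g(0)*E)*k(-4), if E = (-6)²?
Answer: 288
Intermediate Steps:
k(F) = -F/3
g(y) = 6 (g(y) = 2 - 1*(-4) = 2 + 4 = 6)
E = 36
(g(0)*E)*k(-4) = (6*36)*(-⅓*(-4)) = 216*(4/3) = 288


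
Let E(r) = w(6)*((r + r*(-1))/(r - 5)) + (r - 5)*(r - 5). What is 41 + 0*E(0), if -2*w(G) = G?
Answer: 41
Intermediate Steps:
w(G) = -G/2
E(r) = (-5 + r)² (E(r) = (-½*6)*((r + r*(-1))/(r - 5)) + (r - 5)*(r - 5) = -3*(r - r)/(-5 + r) + (-5 + r)*(-5 + r) = -0/(-5 + r) + (-5 + r)² = -3*0 + (-5 + r)² = 0 + (-5 + r)² = (-5 + r)²)
41 + 0*E(0) = 41 + 0*(-5 + 0)² = 41 + 0*(-5)² = 41 + 0*25 = 41 + 0 = 41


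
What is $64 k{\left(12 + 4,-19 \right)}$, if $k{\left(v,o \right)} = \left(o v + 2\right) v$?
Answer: $-309248$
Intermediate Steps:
$k{\left(v,o \right)} = v \left(2 + o v\right)$ ($k{\left(v,o \right)} = \left(2 + o v\right) v = v \left(2 + o v\right)$)
$64 k{\left(12 + 4,-19 \right)} = 64 \left(12 + 4\right) \left(2 - 19 \left(12 + 4\right)\right) = 64 \cdot 16 \left(2 - 304\right) = 64 \cdot 16 \left(-302\right) = 64 \left(-4832\right) = -309248$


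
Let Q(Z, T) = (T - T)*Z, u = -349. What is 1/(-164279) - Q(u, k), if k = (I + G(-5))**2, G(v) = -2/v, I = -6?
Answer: -1/164279 ≈ -6.0872e-6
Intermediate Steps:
k = 784/25 (k = (-6 - 2/(-5))**2 = (-6 - 2*(-1/5))**2 = (-6 + 2/5)**2 = (-28/5)**2 = 784/25 ≈ 31.360)
Q(Z, T) = 0 (Q(Z, T) = 0*Z = 0)
1/(-164279) - Q(u, k) = 1/(-164279) - 1*0 = -1/164279 + 0 = -1/164279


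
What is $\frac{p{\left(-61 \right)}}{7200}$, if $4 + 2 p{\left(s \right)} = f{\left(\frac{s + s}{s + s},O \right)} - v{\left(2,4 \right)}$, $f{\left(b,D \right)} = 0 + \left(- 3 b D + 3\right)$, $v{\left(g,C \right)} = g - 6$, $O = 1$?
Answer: $0$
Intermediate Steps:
$v{\left(g,C \right)} = -6 + g$ ($v{\left(g,C \right)} = g - 6 = -6 + g$)
$f{\left(b,D \right)} = 3 - 3 D b$ ($f{\left(b,D \right)} = 0 - \left(-3 + 3 D b\right) = 3 - 3 D b$)
$p{\left(s \right)} = 0$ ($p{\left(s \right)} = -2 + \frac{\left(3 - 3 \frac{s + s}{s + s}\right) - \left(-6 + 2\right)}{2} = -2 + \frac{\left(3 - 3 \frac{2 s}{2 s}\right) - -4}{2} = -2 + \frac{\left(3 - 3 \cdot 2 s \frac{1}{2 s}\right) + 4}{2} = -2 + \frac{\left(3 - 3 \cdot 1\right) + 4}{2} = -2 + \frac{\left(3 - 3\right) + 4}{2} = -2 + \frac{0 + 4}{2} = -2 + \frac{1}{2} \cdot 4 = -2 + 2 = 0$)
$\frac{p{\left(-61 \right)}}{7200} = \frac{0}{7200} = 0 \cdot \frac{1}{7200} = 0$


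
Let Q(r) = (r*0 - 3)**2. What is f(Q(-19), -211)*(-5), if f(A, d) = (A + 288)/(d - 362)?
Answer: 495/191 ≈ 2.5916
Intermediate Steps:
Q(r) = 9 (Q(r) = (0 - 3)**2 = (-3)**2 = 9)
f(A, d) = (288 + A)/(-362 + d)
f(Q(-19), -211)*(-5) = ((288 + 9)/(-362 - 211))*(-5) = (297/(-573))*(-5) = -1/573*297*(-5) = -99/191*(-5) = 495/191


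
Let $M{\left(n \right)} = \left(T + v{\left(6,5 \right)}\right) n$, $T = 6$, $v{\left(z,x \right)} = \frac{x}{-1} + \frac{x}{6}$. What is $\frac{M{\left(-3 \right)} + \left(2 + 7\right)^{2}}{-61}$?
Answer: $- \frac{151}{122} \approx -1.2377$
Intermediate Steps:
$v{\left(z,x \right)} = - \frac{5 x}{6}$ ($v{\left(z,x \right)} = x \left(-1\right) + x \frac{1}{6} = - x + \frac{x}{6} = - \frac{5 x}{6}$)
$M{\left(n \right)} = \frac{11 n}{6}$ ($M{\left(n \right)} = \left(6 - \frac{25}{6}\right) n = \frac{11 n}{6}$)
$\frac{M{\left(-3 \right)} + \left(2 + 7\right)^{2}}{-61} = \frac{\frac{11}{6} \left(-3\right) + \left(2 + 7\right)^{2}}{-61} = \left(- \frac{11}{2} + 9^{2}\right) \left(- \frac{1}{61}\right) = \left(- \frac{11}{2} + 81\right) \left(- \frac{1}{61}\right) = \frac{151}{2} \left(- \frac{1}{61}\right) = - \frac{151}{122}$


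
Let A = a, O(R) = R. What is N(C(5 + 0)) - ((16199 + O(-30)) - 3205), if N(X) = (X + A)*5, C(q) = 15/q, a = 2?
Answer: -12939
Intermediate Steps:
A = 2
N(X) = 10 + 5*X (N(X) = (X + 2)*5 = (2 + X)*5 = 10 + 5*X)
N(C(5 + 0)) - ((16199 + O(-30)) - 3205) = (10 + 5*(15/(5 + 0))) - ((16199 - 30) - 3205) = (10 + 5*(15/5)) - (16169 - 3205) = (10 + 5*(15*(⅕))) - 1*12964 = (10 + 5*3) - 12964 = (10 + 15) - 12964 = 25 - 12964 = -12939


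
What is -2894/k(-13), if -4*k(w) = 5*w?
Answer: -11576/65 ≈ -178.09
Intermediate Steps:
k(w) = -5*w/4
-2894/k(-13) = -2894/((-5/4*(-13))) = -2894/65/4 = -2894*4/65 = -11576/65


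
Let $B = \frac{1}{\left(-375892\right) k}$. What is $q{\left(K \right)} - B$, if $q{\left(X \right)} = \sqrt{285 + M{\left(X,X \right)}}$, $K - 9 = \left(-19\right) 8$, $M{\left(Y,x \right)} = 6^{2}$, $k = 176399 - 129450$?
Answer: $\frac{1}{17647753508} + \sqrt{321} \approx 17.916$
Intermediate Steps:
$k = 46949$
$M{\left(Y,x \right)} = 36$
$K = -143$ ($K = 9 - 152 = -143$)
$q{\left(X \right)} = \sqrt{321}$ ($q{\left(X \right)} = \sqrt{285 + 36} = \sqrt{321}$)
$B = - \frac{1}{17647753508}$ ($B = \frac{1}{\left(-375892\right) 46949} = \left(- \frac{1}{375892}\right) \frac{1}{46949} = - \frac{1}{17647753508} \approx -5.6664 \cdot 10^{-11}$)
$q{\left(K \right)} - B = \sqrt{321} - - \frac{1}{17647753508} = \sqrt{321} + \frac{1}{17647753508} = \frac{1}{17647753508} + \sqrt{321}$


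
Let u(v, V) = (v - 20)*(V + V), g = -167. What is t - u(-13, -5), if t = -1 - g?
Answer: -164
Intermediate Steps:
u(v, V) = 2*V*(-20 + v) (u(v, V) = (-20 + v)*(2*V) = 2*V*(-20 + v))
t = 166 (t = -1 - 1*(-167) = -1 + 167 = 166)
t - u(-13, -5) = 166 - 2*(-5)*(-20 - 13) = 166 - 2*(-5)*(-33) = 166 - 1*330 = 166 - 330 = -164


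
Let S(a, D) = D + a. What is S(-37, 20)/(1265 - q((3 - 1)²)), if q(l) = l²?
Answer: -17/1249 ≈ -0.013611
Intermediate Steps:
S(-37, 20)/(1265 - q((3 - 1)²)) = (20 - 37)/(1265 - ((3 - 1)²)²) = -17/(1265 - (2²)²) = -17/(1265 - 1*4²) = -17/(1265 - 1*16) = -17/(1265 - 16) = -17/1249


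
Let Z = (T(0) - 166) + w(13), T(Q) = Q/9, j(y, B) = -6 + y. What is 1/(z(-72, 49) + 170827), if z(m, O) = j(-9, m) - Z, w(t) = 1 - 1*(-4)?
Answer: 1/170973 ≈ 5.8489e-6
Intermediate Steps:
T(Q) = Q/9 (T(Q) = Q*(⅑) = Q/9)
w(t) = 5 (w(t) = 1 + 4 = 5)
Z = -161 (Z = ((⅑)*0 - 166) + 5 = (0 - 166) + 5 = -166 + 5 = -161)
z(m, O) = 146 (z(m, O) = (-6 - 9) - 1*(-161) = -15 + 161 = 146)
1/(z(-72, 49) + 170827) = 1/(146 + 170827) = 1/170973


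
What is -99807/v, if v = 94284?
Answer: -33269/31428 ≈ -1.0586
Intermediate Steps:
-99807/v = -99807/94284 = -99807*1/94284 = -33269/31428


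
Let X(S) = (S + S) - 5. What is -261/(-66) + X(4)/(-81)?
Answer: 2327/594 ≈ 3.9175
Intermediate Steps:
X(S) = -5 + 2*S (X(S) = 2*S - 5 = -5 + 2*S)
-261/(-66) + X(4)/(-81) = -261/(-66) + (-5 + 2*4)/(-81) = -261*(-1/66) + (-5 + 8)*(-1/81) = 87/22 + 3*(-1/81) = 87/22 - 1/27 = 2327/594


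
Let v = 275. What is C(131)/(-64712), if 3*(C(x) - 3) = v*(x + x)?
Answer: -72059/194136 ≈ -0.37118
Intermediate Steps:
C(x) = 3 + 550*x/3 (C(x) = 3 + (275*(x + x))/3 = 3 + (275*(2*x))/3 = 3 + (550*x)/3 = 3 + 550*x/3)
C(131)/(-64712) = (3 + (550/3)*131)/(-64712) = (3 + 72050/3)*(-1/64712) = (72059/3)*(-1/64712) = -72059/194136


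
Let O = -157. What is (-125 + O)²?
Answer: 79524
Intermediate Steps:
(-125 + O)² = (-125 - 157)² = (-282)² = 79524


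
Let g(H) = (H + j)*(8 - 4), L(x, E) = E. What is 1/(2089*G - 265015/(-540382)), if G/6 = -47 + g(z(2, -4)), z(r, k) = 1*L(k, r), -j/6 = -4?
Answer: 540382/386069700331 ≈ 1.3997e-6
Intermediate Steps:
j = 24 (j = -6*(-4) = 24)
z(r, k) = r (z(r, k) = 1*r = r)
g(H) = 96 + 4*H (g(H) = (H + 24)*(8 - 4) = (24 + H)*4 = 96 + 4*H)
G = 342 (G = 6*(-47 + (96 + 4*2)) = 6*(-47 + (96 + 8)) = 6*(-47 + 104) = 6*57 = 342)
1/(2089*G - 265015/(-540382)) = 1/(2089*342 - 265015/(-540382)) = 1/(714438 - 265015*(-1/540382)) = 1/(714438 + 265015/540382) = 1/(386069700331/540382) = 540382/386069700331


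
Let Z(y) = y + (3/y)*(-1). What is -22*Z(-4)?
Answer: 143/2 ≈ 71.500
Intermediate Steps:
Z(y) = y - 3/y
-22*Z(-4) = -22*(-4 - 3/(-4)) = -22*(-4 - 3*(-¼)) = -22*(-4 + ¾) = -22*(-13/4) = 143/2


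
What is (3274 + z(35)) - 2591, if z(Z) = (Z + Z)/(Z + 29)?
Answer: 21891/32 ≈ 684.09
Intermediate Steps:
z(Z) = 2*Z/(29 + Z) (z(Z) = (2*Z)/(29 + Z) = 2*Z/(29 + Z))
(3274 + z(35)) - 2591 = (3274 + 2*35/(29 + 35)) - 2591 = (3274 + 2*35/64) - 2591 = (3274 + 2*35*(1/64)) - 2591 = (3274 + 35/32) - 2591 = 104803/32 - 2591 = 21891/32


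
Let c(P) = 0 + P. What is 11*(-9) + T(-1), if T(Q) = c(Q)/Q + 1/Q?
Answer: -99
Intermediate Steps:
c(P) = P
T(Q) = 1 + 1/Q (T(Q) = Q/Q + 1/Q = 1 + 1/Q)
11*(-9) + T(-1) = 11*(-9) + (1 - 1)/(-1) = -99 - 1*0 = -99 + 0 = -99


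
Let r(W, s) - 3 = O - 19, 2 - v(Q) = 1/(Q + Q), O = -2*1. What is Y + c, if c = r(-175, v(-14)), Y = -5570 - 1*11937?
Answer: -17525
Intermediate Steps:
O = -2
v(Q) = 2 - 1/(2*Q) (v(Q) = 2 - 1/(Q + Q) = 2 - 1/(2*Q))
Y = -17507 (Y = -5570 - 11937 = -17507)
r(W, s) = -18 (r(W, s) = 3 + (-2 - 19) = 3 - 21 = -18)
c = -18
Y + c = -17507 - 18 = -17525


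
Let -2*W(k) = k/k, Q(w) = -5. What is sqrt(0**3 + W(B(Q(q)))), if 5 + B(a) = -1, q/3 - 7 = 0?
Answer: I*sqrt(2)/2 ≈ 0.70711*I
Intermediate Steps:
q = 21 (q = 21 + 3*0 = 21 + 0 = 21)
B(a) = -6 (B(a) = -5 - 1 = -6)
W(k) = -1/2 (W(k) = -k/(2*k) = -1/2*1 = -1/2)
sqrt(0**3 + W(B(Q(q)))) = sqrt(0**3 - 1/2) = sqrt(0 - 1/2) = sqrt(-1/2) = I*sqrt(2)/2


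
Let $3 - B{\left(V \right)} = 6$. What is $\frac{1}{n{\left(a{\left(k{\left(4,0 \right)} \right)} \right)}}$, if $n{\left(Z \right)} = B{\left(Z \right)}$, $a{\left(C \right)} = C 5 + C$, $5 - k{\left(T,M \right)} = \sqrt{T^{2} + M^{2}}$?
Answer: $- \frac{1}{3} \approx -0.33333$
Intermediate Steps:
$k{\left(T,M \right)} = 5 - \sqrt{M^{2} + T^{2}}$ ($k{\left(T,M \right)} = 5 - \sqrt{T^{2} + M^{2}} = 5 - \sqrt{M^{2} + T^{2}}$)
$B{\left(V \right)} = -3$ ($B{\left(V \right)} = 3 - 6 = -3$)
$a{\left(C \right)} = 6 C$ ($a{\left(C \right)} = 5 C + C = 6 C$)
$n{\left(Z \right)} = -3$
$\frac{1}{n{\left(a{\left(k{\left(4,0 \right)} \right)} \right)}} = \frac{1}{-3} = - \frac{1}{3}$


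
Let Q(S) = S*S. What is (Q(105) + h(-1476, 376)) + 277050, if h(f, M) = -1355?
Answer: 286720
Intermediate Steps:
Q(S) = S²
(Q(105) + h(-1476, 376)) + 277050 = (105² - 1355) + 277050 = (11025 - 1355) + 277050 = 9670 + 277050 = 286720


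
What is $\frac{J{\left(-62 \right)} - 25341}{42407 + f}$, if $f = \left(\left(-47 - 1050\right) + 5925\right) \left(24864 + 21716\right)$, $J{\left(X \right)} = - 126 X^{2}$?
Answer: $- \frac{509685}{224930647} \approx -0.002266$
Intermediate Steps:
$f = 224888240$ ($f = \left(\left(-47 - 1050\right) + 5925\right) 46580 = \left(-1097 + 5925\right) 46580 = 4828 \cdot 46580 = 224888240$)
$\frac{J{\left(-62 \right)} - 25341}{42407 + f} = \frac{- 126 \left(-62\right)^{2} - 25341}{42407 + 224888240} = \frac{\left(-126\right) 3844 - 25341}{224930647} = \left(-484344 - 25341\right) \frac{1}{224930647} = \left(-509685\right) \frac{1}{224930647} = - \frac{509685}{224930647}$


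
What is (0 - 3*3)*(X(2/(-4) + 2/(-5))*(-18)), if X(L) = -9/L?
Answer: 1620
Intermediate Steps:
(0 - 3*3)*(X(2/(-4) + 2/(-5))*(-18)) = (0 - 3*3)*(-9/(2/(-4) + 2/(-5))*(-18)) = (0 - 9)*(-9/(2*(-1/4) + 2*(-1/5))*(-18)) = -9*(-9/(-1/2 - 2/5))*(-18) = -9*(-9/(-9/10))*(-18) = -9*(-9*(-10/9))*(-18) = -90*(-18) = -9*(-180) = 1620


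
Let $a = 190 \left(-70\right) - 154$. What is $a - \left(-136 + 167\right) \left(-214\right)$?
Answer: $-6820$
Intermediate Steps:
$a = -13454$ ($a = -13300 - 154 = -13454$)
$a - \left(-136 + 167\right) \left(-214\right) = -13454 - \left(-136 + 167\right) \left(-214\right) = -13454 - 31 \left(-214\right) = -13454 - -6634 = -13454 + 6634 = -6820$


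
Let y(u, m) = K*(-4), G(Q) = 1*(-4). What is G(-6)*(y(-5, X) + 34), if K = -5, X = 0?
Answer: -216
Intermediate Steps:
G(Q) = -4
y(u, m) = 20 (y(u, m) = -5*(-4) = 20)
G(-6)*(y(-5, X) + 34) = -4*(20 + 34) = -4*54 = -216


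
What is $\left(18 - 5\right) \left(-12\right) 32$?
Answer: $-4992$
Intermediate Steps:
$\left(18 - 5\right) \left(-12\right) 32 = 13 \left(-12\right) 32 = \left(-156\right) 32 = -4992$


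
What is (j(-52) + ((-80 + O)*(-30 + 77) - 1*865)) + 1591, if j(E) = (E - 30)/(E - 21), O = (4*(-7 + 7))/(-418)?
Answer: -221400/73 ≈ -3032.9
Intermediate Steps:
O = 0 (O = (4*0)*(-1/418) = 0*(-1/418) = 0)
j(E) = (-30 + E)/(-21 + E)
(j(-52) + ((-80 + O)*(-30 + 77) - 1*865)) + 1591 = ((-30 - 52)/(-21 - 52) + ((-80 + 0)*(-30 + 77) - 1*865)) + 1591 = (-82/(-73) + (-80*47 - 865)) + 1591 = (-1/73*(-82) + (-3760 - 865)) + 1591 = (82/73 - 4625) + 1591 = -337543/73 + 1591 = -221400/73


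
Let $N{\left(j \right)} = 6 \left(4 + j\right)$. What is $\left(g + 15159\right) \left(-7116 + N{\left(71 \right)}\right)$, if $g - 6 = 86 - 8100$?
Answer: $-47668566$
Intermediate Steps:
$N{\left(j \right)} = 24 + 6 j$
$g = -8008$ ($g = 6 + \left(86 - 8100\right) = 6 - 8014 = -8008$)
$\left(g + 15159\right) \left(-7116 + N{\left(71 \right)}\right) = \left(-8008 + 15159\right) \left(-7116 + \left(24 + 6 \cdot 71\right)\right) = 7151 \left(-7116 + \left(24 + 426\right)\right) = 7151 \left(-7116 + 450\right) = 7151 \left(-6666\right) = -47668566$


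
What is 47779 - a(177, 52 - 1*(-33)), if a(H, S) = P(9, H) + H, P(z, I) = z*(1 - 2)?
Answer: 47611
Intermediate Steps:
P(z, I) = -z (P(z, I) = z*(-1) = -z)
a(H, S) = -9 + H (a(H, S) = -1*9 + H = -9 + H)
47779 - a(177, 52 - 1*(-33)) = 47779 - (-9 + 177) = 47779 - 1*168 = 47779 - 168 = 47611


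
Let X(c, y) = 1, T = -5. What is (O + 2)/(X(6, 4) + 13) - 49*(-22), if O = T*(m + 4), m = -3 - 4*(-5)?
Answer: 14989/14 ≈ 1070.6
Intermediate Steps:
m = 17 (m = -3 + 20 = 17)
O = -105 (O = -5*(17 + 4) = -5*21 = -105)
(O + 2)/(X(6, 4) + 13) - 49*(-22) = (-105 + 2)/(1 + 13) - 49*(-22) = -103/14 + 1078 = 14989/14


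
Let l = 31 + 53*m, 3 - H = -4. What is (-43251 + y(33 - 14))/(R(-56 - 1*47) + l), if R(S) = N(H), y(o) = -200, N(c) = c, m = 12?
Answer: -43451/674 ≈ -64.467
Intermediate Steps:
H = 7 (H = 3 - 1*(-4) = 3 + 4 = 7)
l = 667 (l = 31 + 53*12 = 31 + 636 = 667)
R(S) = 7
(-43251 + y(33 - 14))/(R(-56 - 1*47) + l) = (-43251 - 200)/(7 + 667) = -43451/674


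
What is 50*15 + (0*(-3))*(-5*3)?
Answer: 750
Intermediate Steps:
50*15 + (0*(-3))*(-5*3) = 750 + 0*(-15) = 750 + 0 = 750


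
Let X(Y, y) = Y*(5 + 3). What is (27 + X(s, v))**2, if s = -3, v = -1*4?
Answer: 9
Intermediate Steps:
v = -4
X(Y, y) = 8*Y (X(Y, y) = Y*8 = 8*Y)
(27 + X(s, v))**2 = (27 + 8*(-3))**2 = (27 - 24)**2 = 3**2 = 9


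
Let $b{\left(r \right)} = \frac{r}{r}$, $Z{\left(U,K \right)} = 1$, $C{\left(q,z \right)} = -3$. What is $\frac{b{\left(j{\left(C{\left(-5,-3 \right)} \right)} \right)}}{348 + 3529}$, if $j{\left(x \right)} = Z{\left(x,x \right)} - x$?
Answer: $\frac{1}{3877} \approx 0.00025793$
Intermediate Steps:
$j{\left(x \right)} = 1 - x$
$b{\left(r \right)} = 1$
$\frac{b{\left(j{\left(C{\left(-5,-3 \right)} \right)} \right)}}{348 + 3529} = 1 \frac{1}{348 + 3529} = 1 \cdot \frac{1}{3877} = \frac{1}{3877}$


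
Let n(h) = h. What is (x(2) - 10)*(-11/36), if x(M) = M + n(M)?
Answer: 11/6 ≈ 1.8333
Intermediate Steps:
x(M) = 2*M (x(M) = M + M = 2*M)
(x(2) - 10)*(-11/36) = (2*2 - 10)*(-11/36) = (4 - 10)*(-11*1/36) = -6*(-11/36) = 11/6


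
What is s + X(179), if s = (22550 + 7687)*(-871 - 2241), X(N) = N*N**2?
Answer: -88362205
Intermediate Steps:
X(N) = N**3
s = -94097544 (s = 30237*(-3112) = -94097544)
s + X(179) = -94097544 + 179**3 = -94097544 + 5735339 = -88362205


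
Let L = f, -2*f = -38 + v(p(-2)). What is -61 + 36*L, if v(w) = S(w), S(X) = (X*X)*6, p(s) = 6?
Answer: -3265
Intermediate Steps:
S(X) = 6*X² (S(X) = X²*6 = 6*X²)
v(w) = 6*w²
f = -89 (f = -(-38 + 6*6²)/2 = -(-38 + 6*36)/2 = -(-38 + 216)/2 = -½*178 = -89)
L = -89
-61 + 36*L = -61 + 36*(-89) = -61 - 3204 = -3265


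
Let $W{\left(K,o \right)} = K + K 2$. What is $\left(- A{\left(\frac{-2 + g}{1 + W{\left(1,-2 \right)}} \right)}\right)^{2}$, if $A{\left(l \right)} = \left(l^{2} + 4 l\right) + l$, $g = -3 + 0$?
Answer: $\frac{5625}{256} \approx 21.973$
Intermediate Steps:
$W{\left(K,o \right)} = 3 K$ ($W{\left(K,o \right)} = K + 2 K = 3 K$)
$g = -3$
$A{\left(l \right)} = l^{2} + 5 l$
$\left(- A{\left(\frac{-2 + g}{1 + W{\left(1,-2 \right)}} \right)}\right)^{2} = \left(- \frac{-2 - 3}{1 + 3 \cdot 1} \left(5 + \frac{-2 - 3}{1 + 3 \cdot 1}\right)\right)^{2} = \left(- - \frac{5}{1 + 3} \left(5 - \frac{5}{1 + 3}\right)\right)^{2} = \left(- - \frac{5}{4} \left(5 - \frac{5}{4}\right)\right)^{2} = \left(- \left(-5\right) \frac{1}{4} \left(5 - \frac{5}{4}\right)\right)^{2} = \left(- \frac{\left(-5\right) \left(5 - \frac{5}{4}\right)}{4}\right)^{2} = \left(- \frac{\left(-5\right) 15}{4 \cdot 4}\right)^{2} = \left(\left(-1\right) \left(- \frac{75}{16}\right)\right)^{2} = \left(\frac{75}{16}\right)^{2} = \frac{5625}{256}$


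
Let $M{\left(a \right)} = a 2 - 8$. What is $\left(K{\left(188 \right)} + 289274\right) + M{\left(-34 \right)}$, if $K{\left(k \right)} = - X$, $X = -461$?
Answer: $289659$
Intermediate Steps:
$K{\left(k \right)} = 461$ ($K{\left(k \right)} = \left(-1\right) \left(-461\right) = 461$)
$M{\left(a \right)} = -8 + 2 a$ ($M{\left(a \right)} = 2 a - 8 = -8 + 2 a$)
$\left(K{\left(188 \right)} + 289274\right) + M{\left(-34 \right)} = \left(461 + 289274\right) + \left(-8 + 2 \left(-34\right)\right) = 289735 - 76 = 289659$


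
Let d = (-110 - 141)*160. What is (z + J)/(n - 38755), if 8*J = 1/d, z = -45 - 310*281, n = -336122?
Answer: 9333719467/40146827520 ≈ 0.23249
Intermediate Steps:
z = -87155 (z = -45 - 87110 = -87155)
d = -40160 (d = -251*160 = -40160)
J = -1/321280 (J = (⅛)/(-40160) = (⅛)*(-1/40160) = -1/321280 ≈ -3.1125e-6)
(z + J)/(n - 38755) = (-87155 - 1/321280)/(-336122 - 38755) = -28001158401/321280/(-374877) = -28001158401/321280*(-1/374877) = 9333719467/40146827520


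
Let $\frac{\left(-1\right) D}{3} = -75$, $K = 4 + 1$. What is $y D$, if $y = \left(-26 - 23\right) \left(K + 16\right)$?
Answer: $-231525$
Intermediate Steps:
$K = 5$
$D = 225$ ($D = \left(-3\right) \left(-75\right) = 225$)
$y = -1029$ ($y = \left(-26 - 23\right) \left(5 + 16\right) = \left(-49\right) 21 = -1029$)
$y D = \left(-1029\right) 225 = -231525$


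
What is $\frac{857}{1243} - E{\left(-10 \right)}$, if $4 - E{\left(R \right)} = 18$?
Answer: $\frac{18259}{1243} \approx 14.689$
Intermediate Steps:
$E{\left(R \right)} = -14$ ($E{\left(R \right)} = 4 - 18 = -14$)
$\frac{857}{1243} - E{\left(-10 \right)} = \frac{857}{1243} - -14 = 857 \cdot \frac{1}{1243} + 14 = \frac{857}{1243} + 14 = \frac{18259}{1243}$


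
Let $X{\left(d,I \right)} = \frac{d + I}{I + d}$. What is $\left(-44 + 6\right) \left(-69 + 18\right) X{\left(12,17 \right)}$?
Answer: $1938$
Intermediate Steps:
$X{\left(d,I \right)} = 1$ ($X{\left(d,I \right)} = \frac{I + d}{I + d} = 1$)
$\left(-44 + 6\right) \left(-69 + 18\right) X{\left(12,17 \right)} = \left(-44 + 6\right) \left(-69 + 18\right) 1 = \left(-38\right) \left(-51\right) 1 = 1938 \cdot 1 = 1938$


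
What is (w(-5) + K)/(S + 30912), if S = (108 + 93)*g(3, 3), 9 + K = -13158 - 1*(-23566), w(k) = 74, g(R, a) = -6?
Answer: 3491/9902 ≈ 0.35256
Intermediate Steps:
K = 10399 (K = -9 + (-13158 - 1*(-23566)) = -9 + (-13158 + 23566) = -9 + 10408 = 10399)
S = -1206 (S = (108 + 93)*(-6) = 201*(-6) = -1206)
(w(-5) + K)/(S + 30912) = (74 + 10399)/(-1206 + 30912) = 10473/29706 = 10473*(1/29706) = 3491/9902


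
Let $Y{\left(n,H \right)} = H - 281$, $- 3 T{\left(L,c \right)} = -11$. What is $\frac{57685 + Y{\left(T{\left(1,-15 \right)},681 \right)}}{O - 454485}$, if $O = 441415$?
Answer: $- \frac{11617}{2614} \approx -4.4441$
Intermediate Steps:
$T{\left(L,c \right)} = \frac{11}{3}$ ($T{\left(L,c \right)} = \left(- \frac{1}{3}\right) \left(-11\right) = \frac{11}{3}$)
$Y{\left(n,H \right)} = -281 + H$
$\frac{57685 + Y{\left(T{\left(1,-15 \right)},681 \right)}}{O - 454485} = \frac{57685 + \left(-281 + 681\right)}{441415 - 454485} = \frac{57685 + 400}{-13070} = 58085 \left(- \frac{1}{13070}\right) = - \frac{11617}{2614}$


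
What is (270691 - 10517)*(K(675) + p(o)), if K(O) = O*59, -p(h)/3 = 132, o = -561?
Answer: 10258400646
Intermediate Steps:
p(h) = -396 (p(h) = -3*132 = -396)
K(O) = 59*O
(270691 - 10517)*(K(675) + p(o)) = (270691 - 10517)*(59*675 - 396) = 260174*(39825 - 396) = 260174*39429 = 10258400646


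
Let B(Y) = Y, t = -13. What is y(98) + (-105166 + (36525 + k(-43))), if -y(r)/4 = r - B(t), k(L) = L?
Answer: -69128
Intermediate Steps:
y(r) = -52 - 4*r (y(r) = -4*(r - 1*(-13)) = -4*(r + 13) = -4*(13 + r) = -52 - 4*r)
y(98) + (-105166 + (36525 + k(-43))) = (-52 - 4*98) + (-105166 + (36525 - 43)) = (-52 - 392) + (-105166 + 36482) = -444 - 68684 = -69128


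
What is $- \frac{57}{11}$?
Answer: $- \frac{57}{11} \approx -5.1818$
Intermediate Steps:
$- \frac{57}{11}$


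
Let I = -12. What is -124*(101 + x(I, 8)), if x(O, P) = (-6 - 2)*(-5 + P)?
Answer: -9548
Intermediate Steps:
x(O, P) = 40 - 8*P (x(O, P) = -8*(-5 + P) = 40 - 8*P)
-124*(101 + x(I, 8)) = -124*(101 + (40 - 8*8)) = -124*(101 + (40 - 64)) = -124*(101 - 24) = -124*77 = -9548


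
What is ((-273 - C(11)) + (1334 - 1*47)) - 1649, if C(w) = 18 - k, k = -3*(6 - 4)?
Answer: -659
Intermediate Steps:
k = -6 (k = -3*2 = -6)
C(w) = 24 (C(w) = 18 - 1*(-6) = 18 + 6 = 24)
((-273 - C(11)) + (1334 - 1*47)) - 1649 = ((-273 - 1*24) + (1334 - 1*47)) - 1649 = ((-273 - 24) + (1334 - 47)) - 1649 = (-297 + 1287) - 1649 = 990 - 1649 = -659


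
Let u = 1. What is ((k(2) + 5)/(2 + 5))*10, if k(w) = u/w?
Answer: 55/7 ≈ 7.8571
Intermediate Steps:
k(w) = 1/w
((k(2) + 5)/(2 + 5))*10 = ((1/2 + 5)/(2 + 5))*10 = ((½ + 5)/7)*10 = ((11/2)*(⅐))*10 = (11/14)*10 = 55/7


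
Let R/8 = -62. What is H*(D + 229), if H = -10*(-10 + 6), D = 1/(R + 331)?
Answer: 302272/33 ≈ 9159.8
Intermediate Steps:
R = -496 (R = 8*(-62) = -496)
D = -1/165 (D = 1/(-496 + 331) = 1/(-165) = -1/165 ≈ -0.0060606)
H = 40 (H = -10*(-4) = 40)
H*(D + 229) = 40*(-1/165 + 229) = 40*(37784/165) = 302272/33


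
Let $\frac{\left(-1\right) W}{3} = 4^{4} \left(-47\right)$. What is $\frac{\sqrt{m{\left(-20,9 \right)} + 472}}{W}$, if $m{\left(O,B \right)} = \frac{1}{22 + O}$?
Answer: $\frac{\sqrt{210}}{24064} \approx 0.0006022$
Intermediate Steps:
$W = 36096$ ($W = - 3 \cdot 4^{4} \left(-47\right) = - 3 \cdot 256 \left(-47\right) = \left(-3\right) \left(-12032\right) = 36096$)
$\frac{\sqrt{m{\left(-20,9 \right)} + 472}}{W} = \frac{\sqrt{\frac{1}{22 - 20} + 472}}{36096} = \sqrt{\frac{1}{2} + 472} \cdot \frac{1}{36096} = \sqrt{\frac{945}{2}} \cdot \frac{1}{36096} = \frac{3 \sqrt{210}}{2} \cdot \frac{1}{36096} = \frac{\sqrt{210}}{24064}$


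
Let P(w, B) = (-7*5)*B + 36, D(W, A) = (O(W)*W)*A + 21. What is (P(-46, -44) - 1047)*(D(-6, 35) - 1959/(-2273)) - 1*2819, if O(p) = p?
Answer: 1534924901/2273 ≈ 6.7529e+5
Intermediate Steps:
D(W, A) = 21 + A*W² (D(W, A) = (W*W)*A + 21 = W²*A + 21 = A*W² + 21 = 21 + A*W²)
P(w, B) = 36 - 35*B (P(w, B) = -35*B + 36 = 36 - 35*B)
(P(-46, -44) - 1047)*(D(-6, 35) - 1959/(-2273)) - 1*2819 = ((36 - 35*(-44)) - 1047)*((21 + 35*(-6)²) - 1959/(-2273)) - 1*2819 = ((36 + 1540) - 1047)*((21 + 35*36) - 1959*(-1/2273)) - 2819 = (1576 - 1047)*((21 + 1260) + 1959/2273) - 2819 = 529*(1281 + 1959/2273) - 2819 = 529*(2913672/2273) - 2819 = 1541332488/2273 - 2819 = 1534924901/2273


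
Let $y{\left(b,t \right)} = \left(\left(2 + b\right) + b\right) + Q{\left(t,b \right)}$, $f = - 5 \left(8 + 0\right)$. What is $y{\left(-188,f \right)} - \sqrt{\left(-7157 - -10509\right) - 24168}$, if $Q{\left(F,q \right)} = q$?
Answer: $-562 - 4 i \sqrt{1301} \approx -562.0 - 144.28 i$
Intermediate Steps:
$f = -40$ ($f = \left(-5\right) 8 = -40$)
$y{\left(b,t \right)} = 2 + 3 b$ ($y{\left(b,t \right)} = \left(\left(2 + b\right) + b\right) + b = \left(2 + 2 b\right) + b = 2 + 3 b$)
$y{\left(-188,f \right)} - \sqrt{\left(-7157 - -10509\right) - 24168} = \left(2 + 3 \left(-188\right)\right) - \sqrt{\left(-7157 - -10509\right) - 24168} = \left(2 - 564\right) - \sqrt{\left(-7157 + 10509\right) - 24168} = -562 - \sqrt{3352 - 24168} = -562 - \sqrt{-20816} = -562 - 4 i \sqrt{1301}$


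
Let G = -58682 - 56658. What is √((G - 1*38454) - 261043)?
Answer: 3*I*√46093 ≈ 644.08*I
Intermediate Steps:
G = -115340
√((G - 1*38454) - 261043) = √((-115340 - 1*38454) - 261043) = √((-115340 - 38454) - 261043) = √(-153794 - 261043) = √(-414837) = 3*I*√46093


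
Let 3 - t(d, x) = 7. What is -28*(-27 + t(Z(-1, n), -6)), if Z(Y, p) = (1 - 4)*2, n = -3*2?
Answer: 868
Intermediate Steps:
n = -6
Z(Y, p) = -6 (Z(Y, p) = -3*2 = -6)
t(d, x) = -4 (t(d, x) = 3 - 1*7 = 3 - 7 = -4)
-28*(-27 + t(Z(-1, n), -6)) = -28*(-27 - 4) = -28*(-31) = 868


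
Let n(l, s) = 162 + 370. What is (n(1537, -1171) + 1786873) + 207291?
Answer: 1994696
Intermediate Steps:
n(l, s) = 532
(n(1537, -1171) + 1786873) + 207291 = (532 + 1786873) + 207291 = 1787405 + 207291 = 1994696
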